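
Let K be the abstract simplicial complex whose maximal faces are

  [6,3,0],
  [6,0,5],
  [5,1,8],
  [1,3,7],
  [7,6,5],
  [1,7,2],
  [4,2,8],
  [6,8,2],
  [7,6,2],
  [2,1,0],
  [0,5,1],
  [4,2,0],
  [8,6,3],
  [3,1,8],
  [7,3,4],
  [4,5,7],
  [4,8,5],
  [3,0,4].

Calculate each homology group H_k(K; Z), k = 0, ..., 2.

We work with the vertex ordering 0 < 1 < 2 < 3 < 4 < 5 < 6 < 7 < 8. The simplices of K, each written with vertices in increasing order, are:

  0-simplices (9): [0], [1], [2], [3], [4], [5], [6], [7], [8]
  1-simplices (27): (27 of them)
  2-simplices (18): [0,1,2], [0,1,5], [0,2,4], [0,3,4], [0,3,6], [0,5,6], [1,2,7], [1,3,7], [1,3,8], [1,5,8], [2,4,8], [2,6,7], [2,6,8], [3,4,7], [3,6,8], [4,5,7], [4,5,8], [5,6,7]

so the chain groups are C_0 ≅ Z^9, C_1 ≅ Z^27, C_2 ≅ Z^18.

∂_1: C_1 → C_0 is given by ∂[p,q] = [q] − [p]. For instance
  ∂[3,7] = [7] − [3].
The resulting 9×27 matrix has rank 8, and its Smith normal form has invariant factors (1,1,1,1,1,1,1,1).

The boundary map ∂_2: C_2 → C_1 acts by ∂[p,q,r] = [q,r] − [p,r] + [p,q]. For instance
  ∂[0,1,5] = [1,5] − [0,5] + [0,1],
  ∂[1,5,8] = [5,8] − [1,8] + [1,5].
The 27×18 boundary matrix has rank 17 and Smith normal form diag(1,1,1,1,1,1,1,1,1,1,1,1,1,1,1,1,1).

Now H_k = ker ∂_k / im ∂_{k+1}, so:

  H_0: rank C_0 − rank ∂_1 = 9 − 8 = 1, and the invariant factors of ∂_1 are all 1, so H_0 ≅ Z.
  H_1: rank ker ∂_1 − rank ∂_2 = (27 − 8) − 17 = 2, and the invariant factors of ∂_2 are all 1, so H_1 ≅ Z^2.
  H_2: rank ker ∂_2 − rank ∂_3 = (18 − 17) − 0 = 1, and there is no ∂_3, so H_2 ≅ Z.

As a check, the Euler characteristic is 9 − 27 + 18 = 0, which agrees with 1 − 2 + 1 = 0.

H_0 ≅ Z,  H_1 ≅ Z^2,  H_2 ≅ Z.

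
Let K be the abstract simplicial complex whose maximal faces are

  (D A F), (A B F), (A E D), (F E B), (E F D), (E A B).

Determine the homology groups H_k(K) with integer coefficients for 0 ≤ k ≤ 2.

We work with the vertex ordering A < B < D < E < F. The simplices of K, each written with vertices in increasing order, are:

  0-simplices (5): A, B, D, E, F
  1-simplices (9): AB, AD, AE, AF, BE, BF, DE, DF, EF
  2-simplices (6): ABE, ABF, ADE, ADF, BEF, DEF

so the chain groups are C_0 ≅ Z^5, C_1 ≅ Z^9, C_2 ≅ Z^6.

The boundary map ∂_1: C_1 → C_0 sends each edge [p,q] (with p < q) to q − p.
As a 5×9 matrix over Z this has rank 4, with invariant factors (1,1,1,1).

∂_2: C_2 → C_1 maps a triangle to the signed sum of its edges. For instance
  ∂ADF = DF − AF + AD,
  ∂ADE = DE − AE + AD.
This gives a 9×6 integer matrix of rank 5; reducing to Smith normal form yields diagonal entries (1,1,1,1,1).

Computing H_k = (kernel of ∂_k) / (image of ∂_{k+1}):

  H_0: rank C_0 − rank ∂_1 = 5 − 4 = 1, and the invariant factors of ∂_1 are all 1, so H_0 ≅ Z.
  H_1: rank ker ∂_1 − rank ∂_2 = (9 − 4) − 5 = 0, and the invariant factors of ∂_2 are all 1, so H_1 ≅ 0.
  H_2: rank ker ∂_2 − rank ∂_3 = (6 − 5) − 0 = 1, and there is no ∂_3, so H_2 ≅ Z.

(K is a triangulation of the 2-sphere S^2.)

H_0 ≅ Z,  H_1 = 0,  H_2 ≅ Z.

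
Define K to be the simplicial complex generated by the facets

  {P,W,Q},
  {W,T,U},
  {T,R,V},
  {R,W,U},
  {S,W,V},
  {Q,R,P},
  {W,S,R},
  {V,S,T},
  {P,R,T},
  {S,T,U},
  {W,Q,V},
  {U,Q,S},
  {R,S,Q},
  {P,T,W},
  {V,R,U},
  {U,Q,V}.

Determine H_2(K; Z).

H_2 ≅ Z.

Order the vertices as P < Q < R < S < T < U < V < W. Listing each simplex with vertices in this order, K has dimension 2 with simplices:

  0-simplices (8): P, Q, R, S, T, U, V, W
  1-simplices (24): PQ, PR, PT, PW, QR, QS, QU, QV, QW, RS, RT, RU, RV, RW, ST, SU, SV, SW, TU, TV, TW, UV, UW, VW
  2-simplices (16): PQR, PQW, PRT, PTW, QRS, QSU, QUV, QVW, RSW, RTV, RUV, RUW, STU, STV, SVW, TUW

Hence C_0 ≅ Z^8, C_1 ≅ Z^24, C_2 ≅ Z^16.

The boundary map ∂_1: C_1 → C_0 is given by ∂[p,q] = [q] − [p]. For instance
  ∂TU = U − T.
As a 8×24 matrix over Z this has rank 7, with invariant factors (1,1,1,1,1,1,1).

The boundary map ∂_2: C_2 → C_1 sends each 2-simplex [p,q,r] to [q,r] − [p,r] + [p,q]. For instance
  ∂PRT = RT − PT + PR,
  ∂TUW = UW − TW + TU.
This gives a 24×16 integer matrix of rank 15; reducing to Smith normal form yields diagonal entries (1,1,1,1,1,1,1,1,1,1,1,1,1,1,1).

Reading off H_k = ker ∂_k / im ∂_{k+1}:

  H_2: rank ker ∂_2 − rank ∂_3 = (16 − 15) − 0 = 1, and there is no ∂_3, so H_2 ≅ Z.

(K is a triangulation of the torus T^2.)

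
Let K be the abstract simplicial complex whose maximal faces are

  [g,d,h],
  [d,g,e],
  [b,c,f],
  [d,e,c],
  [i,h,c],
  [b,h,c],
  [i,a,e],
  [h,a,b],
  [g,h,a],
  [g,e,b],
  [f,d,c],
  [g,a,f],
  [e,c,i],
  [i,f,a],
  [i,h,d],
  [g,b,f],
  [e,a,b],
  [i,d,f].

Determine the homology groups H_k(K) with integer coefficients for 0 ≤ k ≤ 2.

Fix the vertex order a < b < c < d < e < f < g < h < i and write every simplex with vertices in increasing order. Then dim K = 2 and the simplices of K are:

  0-simplices (9): a, b, c, d, e, f, g, h, i
  1-simplices (27): ab, ae, af, ag, ah, ai, bc, be, bf, bg, bh, cd, ce, cf, ch, ci, de, df, dg, dh, di, eg, ei, fg, fi, gh, hi
  2-simplices (18): abe, abh, aei, afg, afi, agh, bcf, bch, beg, bfg, cde, cdf, cei, chi, deg, dfi, dgh, dhi

Hence C_0 ≅ Z^9, C_1 ≅ Z^27, C_2 ≅ Z^18.

∂_1: C_1 → C_0 maps an edge to its endpoints' difference, ∂[p,q] = q − p.
The resulting 9×27 matrix has rank 8, and its Smith normal form has invariant factors (1,1,1,1,1,1,1,1).

Boundary ∂_2: C_2 → C_1 sends each 2-simplex [p,q,r] to [q,r] − [p,r] + [p,q]. For instance
  ∂cei = ei − ci + ce,
  ∂agh = gh − ah + ag.
The 27×18 boundary matrix has rank 18 and Smith normal form diag(1,1,1,1,1,1,1,1,1,1,1,1,1,1,1,1,1,2).

Computing H_k = (kernel of ∂_k) / (image of ∂_{k+1}):

  H_0: rank C_0 − rank ∂_1 = 9 − 8 = 1, and the invariant factors of ∂_1 are all 1, so H_0 ≅ Z.
  H_1: rank ker ∂_1 − rank ∂_2 = (27 − 8) − 18 = 1, and ∂_2 has invariant factor 2 > 1, so H_1 ≅ Z ⊕ Z/2Z.
  H_2: rank ker ∂_2 − rank ∂_3 = (18 − 18) − 0 = 0, and there is no ∂_3, so H_2 ≅ 0.

(K is a triangulation of the Klein bottle.)

H_0 = Z,  H_1 = Z ⊕ Z/2Z,  H_2 = 0.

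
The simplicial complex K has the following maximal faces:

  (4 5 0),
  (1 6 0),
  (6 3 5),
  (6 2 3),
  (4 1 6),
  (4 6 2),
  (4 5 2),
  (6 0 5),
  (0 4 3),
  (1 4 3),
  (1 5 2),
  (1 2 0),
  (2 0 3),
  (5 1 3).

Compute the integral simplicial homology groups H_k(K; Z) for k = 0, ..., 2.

H_0 ≅ Z,  H_1 ≅ Z^2,  H_2 ≅ Z.

We work with the vertex ordering 0 < 1 < 2 < 3 < 4 < 5 < 6. The simplices of K, each written with vertices in increasing order, are:

  0-simplices (7): [0], [1], [2], [3], [4], [5], [6]
  1-simplices (21): [0,1], [0,2], [0,3], [0,4], [0,5], [0,6], [1,2], [1,3], [1,4], [1,5], [1,6], [2,3], [2,4], [2,5], [2,6], [3,4], [3,5], [3,6], [4,5], [4,6], [5,6]
  2-simplices (14): [0,1,2], [0,1,6], [0,2,3], [0,3,4], [0,4,5], [0,5,6], [1,2,5], [1,3,4], [1,3,5], [1,4,6], [2,3,6], [2,4,5], [2,4,6], [3,5,6]

so the chain groups are C_0 ≅ Z^7, C_1 ≅ Z^21, C_2 ≅ Z^14.

Boundary ∂_1: C_1 → C_0 sends each edge [p,q] (with p < q) to q − p.
This gives a 7×21 integer matrix of rank 6; reducing to Smith normal form yields diagonal entries (1,1,1,1,1,1).

∂_2: C_2 → C_1 maps a triangle to the signed sum of its edges. For instance
  ∂[0,4,5] = [4,5] − [0,5] + [0,4],
  ∂[0,3,4] = [3,4] − [0,4] + [0,3].
The resulting 21×14 matrix has rank 13, and its Smith normal form has invariant factors (1,1,1,1,1,1,1,1,1,1,1,1,1).

From H_k ≅ ker(∂_k) / im(∂_{k+1}) we obtain:

  H_0: rank C_0 − rank ∂_1 = 7 − 6 = 1, and the invariant factors of ∂_1 are all 1, so H_0 = Z.
  H_1: rank ker ∂_1 − rank ∂_2 = (21 − 6) − 13 = 2, and the invariant factors of ∂_2 are all 1, so H_1 = Z^2.
  H_2: rank ker ∂_2 − rank ∂_3 = (14 − 13) − 0 = 1, and there is no ∂_3, so H_2 = Z.

As a check, the Euler characteristic is 7 − 21 + 14 = 0, which agrees with 1 − 2 + 1 = 0.
(K is a triangulation of the torus T^2.)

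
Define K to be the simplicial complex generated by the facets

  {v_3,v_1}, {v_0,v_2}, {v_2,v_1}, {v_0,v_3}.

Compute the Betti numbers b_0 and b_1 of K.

Order the vertices as v_0 < v_1 < v_2 < v_3. Listing each simplex with vertices in this order, K has dimension 1 with simplices:

  0-simplices (4): [v_0], [v_1], [v_2], [v_3]
  1-simplices (4): [v_0,v_2], [v_0,v_3], [v_1,v_2], [v_1,v_3]

giving chain groups C_0 ≅ Z^4, C_1 ≅ Z^4.

Boundary ∂_1: C_1 → C_0 is given by ∂[p,q] = [q] − [p].
The resulting 4×4 matrix has rank 3, and its Smith normal form has invariant factors (1,1,1).

Now H_k = ker ∂_k / im ∂_{k+1}, so:

  H_0: rank C_0 − rank ∂_1 = 4 − 3 = 1, and the invariant factors of ∂_1 are all 1, so H_0 = Z.
  H_1: rank ker ∂_1 − rank ∂_2 = (4 − 3) − 0 = 1, and there is no ∂_2, so H_1 = Z.

Hence the Betti numbers are b_0 = 1, b_1 = 1.

b_0 = 1, b_1 = 1.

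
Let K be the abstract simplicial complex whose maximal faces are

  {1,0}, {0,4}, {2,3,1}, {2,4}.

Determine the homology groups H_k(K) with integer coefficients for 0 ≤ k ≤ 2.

H_0 ≅ Z,  H_1 ≅ Z,  H_2 = 0.

K has 5 vertices, 6 edges, 1 triangle.
rank ∂_0 = 0, rank ∂_1 = 4 ⇒ b_0 = 5 − 0 − 4 = 1; all invariant factors of ∂_1 are 1 so no torsion. So H_0 ≅ Z.
rank ∂_1 = 4, rank ∂_2 = 1 ⇒ b_1 = 6 − 4 − 1 = 1; all invariant factors of ∂_2 are 1 so no torsion. So H_1 ≅ Z.
rank ∂_2 = 1, rank ∂_3 = 0 ⇒ b_2 = 1 − 1 − 0 = 0. So H_2 ≅ 0.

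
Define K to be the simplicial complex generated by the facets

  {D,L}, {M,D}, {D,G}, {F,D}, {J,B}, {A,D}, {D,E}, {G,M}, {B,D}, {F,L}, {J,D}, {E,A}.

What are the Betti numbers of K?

Fix the vertex order A < B < D < E < F < G < J < L < M and write every simplex with vertices in increasing order. Then dim K = 1 and the simplices of K are:

  0-simplices (9): A, B, D, E, F, G, J, L, M
  1-simplices (12): AD, AE, BD, BJ, DE, DF, DG, DJ, DL, DM, FL, GM

giving chain groups C_0 ≅ Z^9, C_1 ≅ Z^12.

Boundary ∂_1: C_1 → C_0 is given by ∂[p,q] = [q] − [p].
This gives a 9×12 integer matrix of rank 8; reducing to Smith normal form yields diagonal entries (1,1,1,1,1,1,1,1).

Computing H_k = (kernel of ∂_k) / (image of ∂_{k+1}):

  H_0: rank C_0 − rank ∂_1 = 9 − 8 = 1, and the invariant factors of ∂_1 are all 1, so H_0 = Z.
  H_1: rank ker ∂_1 − rank ∂_2 = (12 − 8) − 0 = 4, and there is no ∂_2, so H_1 = Z^4.

(K is a triangulation of a wedge of 4 circles.)

Hence the Betti numbers are b_0 = 1, b_1 = 4.

b_0 = 1, b_1 = 4.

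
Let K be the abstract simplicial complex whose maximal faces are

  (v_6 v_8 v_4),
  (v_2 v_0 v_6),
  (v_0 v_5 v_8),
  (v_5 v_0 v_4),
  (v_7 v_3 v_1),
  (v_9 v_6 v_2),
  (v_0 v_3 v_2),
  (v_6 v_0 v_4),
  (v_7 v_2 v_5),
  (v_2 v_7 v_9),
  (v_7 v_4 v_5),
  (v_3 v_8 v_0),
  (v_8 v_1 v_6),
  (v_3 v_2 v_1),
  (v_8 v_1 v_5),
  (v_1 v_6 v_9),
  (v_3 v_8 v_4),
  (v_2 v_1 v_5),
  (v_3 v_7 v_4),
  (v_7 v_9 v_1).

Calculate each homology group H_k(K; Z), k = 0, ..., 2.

We work with the vertex ordering v_0 < v_1 < v_2 < v_3 < v_4 < v_5 < v_6 < v_7 < v_8 < v_9. The simplices of K, each written with vertices in increasing order, are:

  0-simplices (10): [v_0], [v_1], [v_2], [v_3], [v_4], [v_5], [v_6], [v_7], [v_8], [v_9]
  1-simplices (30): (30 of them)
  2-simplices (20): (20 of them)

giving chain groups C_0 ≅ Z^10, C_1 ≅ Z^30, C_2 ≅ Z^20.

∂_1: C_1 → C_0 is given by ∂[p,q] = [q] − [p].
This gives a 10×30 integer matrix of rank 9; reducing to Smith normal form yields diagonal entries (1,1,1,1,1,1,1,1,1).

The boundary map ∂_2: C_2 → C_1 acts by ∂[p,q,r] = [q,r] − [p,r] + [p,q]. For instance
  ∂[v_2,v_5,v_7] = [v_5,v_7] − [v_2,v_7] + [v_2,v_5],
  ∂[v_2,v_7,v_9] = [v_7,v_9] − [v_2,v_9] + [v_2,v_7].
The resulting 30×20 matrix has rank 20, and its Smith normal form has invariant factors (1,1,1,1,1,1,1,1,1,1,1,1,1,1,1,1,1,1,1,2).

Computing H_k = (kernel of ∂_k) / (image of ∂_{k+1}):

  H_0: rank C_0 − rank ∂_1 = 10 − 9 = 1, and the invariant factors of ∂_1 are all 1, so H_0 = Z.
  H_1: rank ker ∂_1 − rank ∂_2 = (30 − 9) − 20 = 1, and ∂_2 has invariant factor 2 > 1, so H_1 = Z ⊕ Z/2.
  H_2: rank ker ∂_2 − rank ∂_3 = (20 − 20) − 0 = 0, and there is no ∂_3, so H_2 = 0.

H_0 = Z,  H_1 = Z ⊕ Z/2,  H_2 = 0.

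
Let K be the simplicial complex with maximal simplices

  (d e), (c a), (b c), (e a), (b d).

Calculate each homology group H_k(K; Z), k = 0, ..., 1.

Fix the vertex order a < b < c < d < e and write every simplex with vertices in increasing order. Then dim K = 1 and the simplices of K are:

  0-simplices (5): a, b, c, d, e
  1-simplices (5): ac, ae, bc, bd, de

giving chain groups C_0 ≅ Z^5, C_1 ≅ Z^5.

∂_1: C_1 → C_0 maps an edge to its endpoints' difference, ∂[p,q] = q − p. For instance
  ∂ac = c − a.
The 5×5 boundary matrix has rank 4 and Smith normal form diag(1,1,1,1).

Reading off H_k = ker ∂_k / im ∂_{k+1}:

  H_0: rank C_0 − rank ∂_1 = 5 − 4 = 1, and the invariant factors of ∂_1 are all 1, so H_0 = Z.
  H_1: rank ker ∂_1 − rank ∂_2 = (5 − 4) − 0 = 1, and there is no ∂_2, so H_1 = Z.

(K is a triangulation of the circle S^1.)

H_0 = Z,  H_1 = Z.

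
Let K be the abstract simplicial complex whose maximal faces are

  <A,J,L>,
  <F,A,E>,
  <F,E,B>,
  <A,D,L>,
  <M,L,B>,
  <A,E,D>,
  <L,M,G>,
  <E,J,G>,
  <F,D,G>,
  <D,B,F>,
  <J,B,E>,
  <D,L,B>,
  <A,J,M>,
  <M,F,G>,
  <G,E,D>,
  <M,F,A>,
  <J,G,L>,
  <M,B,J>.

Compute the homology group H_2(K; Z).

We work with the vertex ordering A < B < D < E < F < G < J < L < M. The simplices of K, each written with vertices in increasing order, are:

  0-simplices (9): A, B, D, E, F, G, J, L, M
  1-simplices (27): AD, AE, AF, AJ, AL, AM, BD, BE, BF, BJ, BL, BM, DE, DF, DG, DL, EF, EG, EJ, FG, FM, GJ, GL, GM, JL, JM, LM
  2-simplices (18): ADE, ADL, AEF, AFM, AJL, AJM, BDF, BDL, BEF, BEJ, BJM, BLM, DEG, DFG, EGJ, FGM, GJL, GLM

so the chain groups are C_0 ≅ Z^9, C_1 ≅ Z^27, C_2 ≅ Z^18.

The boundary map ∂_1: C_1 → C_0 is given by ∂[p,q] = [q] − [p]. For instance
  ∂FM = M − F.
As a 9×27 matrix over Z this has rank 8, with invariant factors (1,1,1,1,1,1,1,1).

The boundary map ∂_2: C_2 → C_1 maps a triangle to the signed sum of its edges. For instance
  ∂AFM = FM − AM + AF,
  ∂BLM = LM − BM + BL.
The resulting 27×18 matrix has rank 18, and its Smith normal form has invariant factors (1,1,1,1,1,1,1,1,1,1,1,1,1,1,1,1,1,2).

Now H_k = ker ∂_k / im ∂_{k+1}, so:

  H_2: rank ker ∂_2 − rank ∂_3 = (18 − 18) − 0 = 0, and there is no ∂_3, so H_2 ≅ 0.

H_2 ≅ 0.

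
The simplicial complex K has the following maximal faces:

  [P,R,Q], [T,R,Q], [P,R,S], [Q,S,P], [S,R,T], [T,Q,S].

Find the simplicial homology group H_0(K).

H_0 = Z.

Order the vertices as P < Q < R < S < T. Listing each simplex with vertices in this order, K has dimension 2 with simplices:

  0-simplices (5): P, Q, R, S, T
  1-simplices (9): PQ, PR, PS, QR, QS, QT, RS, RT, ST
  2-simplices (6): PQR, PQS, PRS, QRT, QST, RST

giving chain groups C_0 ≅ Z^5, C_1 ≅ Z^9, C_2 ≅ Z^6.

∂_1: C_1 → C_0 maps an edge to its endpoints' difference, ∂[p,q] = q − p.
This gives a 5×9 integer matrix of rank 4; reducing to Smith normal form yields diagonal entries (1,1,1,1).

∂_2: C_2 → C_1 sends each 2-simplex [p,q,r] to [q,r] − [p,r] + [p,q]. For instance
  ∂QRT = RT − QT + QR,
  ∂QST = ST − QT + QS.
This gives a 9×6 integer matrix of rank 5; reducing to Smith normal form yields diagonal entries (1,1,1,1,1).

Computing H_k = (kernel of ∂_k) / (image of ∂_{k+1}):

  H_0: rank C_0 − rank ∂_1 = 5 − 4 = 1, and the invariant factors of ∂_1 are all 1, so H_0 = Z.

(K is a triangulation of the 2-sphere S^2.)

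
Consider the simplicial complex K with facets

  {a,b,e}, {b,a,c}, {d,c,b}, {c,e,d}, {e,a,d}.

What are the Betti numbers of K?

b_0 = 1, b_1 = 1, b_2 = 0.

We work with the vertex ordering a < b < c < d < e. The simplices of K, each written with vertices in increasing order, are:

  0-simplices (5): a, b, c, d, e
  1-simplices (10): ab, ac, ad, ae, bc, bd, be, cd, ce, de
  2-simplices (5): abc, abe, ade, bcd, cde

Hence C_0 ≅ Z^5, C_1 ≅ Z^10, C_2 ≅ Z^5.

∂_1: C_1 → C_0 is given by ∂[p,q] = [q] − [p]. For instance
  ∂de = e − d.
This gives a 5×10 integer matrix of rank 4; reducing to Smith normal form yields diagonal entries (1,1,1,1).

The boundary map ∂_2: C_2 → C_1 sends each 2-simplex [p,q,r] to [q,r] − [p,r] + [p,q]. For instance
  ∂ade = de − ae + ad,
  ∂abe = be − ae + ab.
This gives a 10×5 integer matrix of rank 5; reducing to Smith normal form yields diagonal entries (1,1,1,1,1).

From H_k ≅ ker(∂_k) / im(∂_{k+1}) we obtain:

  H_0: rank C_0 − rank ∂_1 = 5 − 4 = 1, and the invariant factors of ∂_1 are all 1, so H_0 ≅ Z.
  H_1: rank ker ∂_1 − rank ∂_2 = (10 − 4) − 5 = 1, and the invariant factors of ∂_2 are all 1, so H_1 ≅ Z.
  H_2: rank ker ∂_2 − rank ∂_3 = (5 − 5) − 0 = 0, and there is no ∂_3, so H_2 ≅ 0.

As a check, the Euler characteristic is 5 − 10 + 5 = 0, which agrees with 1 − 1 + 0 = 0.

Hence the Betti numbers are b_0 = 1, b_1 = 1, b_2 = 0.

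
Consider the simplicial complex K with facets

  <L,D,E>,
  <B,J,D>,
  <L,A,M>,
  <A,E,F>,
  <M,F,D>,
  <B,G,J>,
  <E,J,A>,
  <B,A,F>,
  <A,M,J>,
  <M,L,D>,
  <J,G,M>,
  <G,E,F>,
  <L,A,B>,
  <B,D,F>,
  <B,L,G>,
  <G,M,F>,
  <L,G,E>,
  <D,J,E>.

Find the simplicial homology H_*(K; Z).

Fix the vertex order A < B < D < E < F < G < J < L < M and write every simplex with vertices in increasing order. Then dim K = 2 and the simplices of K are:

  0-simplices (9): A, B, D, E, F, G, J, L, M
  1-simplices (27): AB, AE, AF, AJ, AL, AM, BD, BF, BG, BJ, BL, DE, DF, DJ, DL, DM, EF, EG, EJ, EL, FG, FM, GJ, GL, GM, JM, LM
  2-simplices (18): ABF, ABL, AEF, AEJ, AJM, ALM, BDF, BDJ, BGJ, BGL, DEJ, DEL, DFM, DLM, EFG, EGL, FGM, GJM

Hence C_0 ≅ Z^9, C_1 ≅ Z^27, C_2 ≅ Z^18.

∂_1: C_1 → C_0 maps an edge to its endpoints' difference, ∂[p,q] = q − p. For instance
  ∂FG = G − F.
The resulting 9×27 matrix has rank 8, and its Smith normal form has invariant factors (1,1,1,1,1,1,1,1).

∂_2: C_2 → C_1 acts by ∂[p,q,r] = [q,r] − [p,r] + [p,q]. For instance
  ∂BDF = DF − BF + BD,
  ∂GJM = JM − GM + GJ.
As a 27×18 matrix over Z this has rank 17, with invariant factors (1,1,1,1,1,1,1,1,1,1,1,1,1,1,1,1,1).

From H_k ≅ ker(∂_k) / im(∂_{k+1}) we obtain:

  H_0: rank C_0 − rank ∂_1 = 9 − 8 = 1, and the invariant factors of ∂_1 are all 1, so H_0 = Z.
  H_1: rank ker ∂_1 − rank ∂_2 = (27 − 8) − 17 = 2, and the invariant factors of ∂_2 are all 1, so H_1 = Z^2.
  H_2: rank ker ∂_2 − rank ∂_3 = (18 − 17) − 0 = 1, and there is no ∂_3, so H_2 = Z.

H_0 ≅ Z,  H_1 ≅ Z^2,  H_2 ≅ Z.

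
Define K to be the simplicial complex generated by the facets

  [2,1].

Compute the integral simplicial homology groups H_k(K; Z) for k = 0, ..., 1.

Take the total order 1 < 2 on the vertex set. Then K (dimension 1) consists of the simplices:

  0-simplices (2): [1], [2]
  1-simplices (1): [1,2]

giving chain groups C_0 ≅ Z^2, C_1 ≅ Z^1.

∂_1: C_1 → C_0 sends each edge [p,q] (with p < q) to q − p. For instance
  ∂[1,2] = [2] − [1].
The 2×1 boundary matrix has rank 1 and Smith normal form diag(1).

Reading off H_k = ker ∂_k / im ∂_{k+1}:

  H_0: rank C_0 − rank ∂_1 = 2 − 1 = 1, and the invariant factors of ∂_1 are all 1, so H_0 ≅ Z.
  H_1: rank ker ∂_1 − rank ∂_2 = (1 − 1) − 0 = 0, and there is no ∂_2, so H_1 ≅ 0.

(K is a triangulation of the 1-simplex.)

H_0 ≅ Z,  H_1 = 0.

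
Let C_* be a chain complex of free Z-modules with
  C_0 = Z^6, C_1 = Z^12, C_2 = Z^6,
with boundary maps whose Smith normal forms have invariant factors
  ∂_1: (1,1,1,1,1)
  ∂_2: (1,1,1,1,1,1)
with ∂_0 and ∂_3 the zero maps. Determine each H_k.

H_0: b_0 = 6 − 0 − 5 = 1; torsion from ∂_1 factors > 1: none. So H_0 ≅ Z.
H_1: b_1 = 12 − 5 − 6 = 1; torsion from ∂_2 factors > 1: none. So H_1 ≅ Z.
H_2: b_2 = 6 − 6 − 0 = 0; torsion from ∂_3 factors > 1: none. So H_2 ≅ 0.

H_0 ≅ Z,  H_1 ≅ Z,  H_2 = 0.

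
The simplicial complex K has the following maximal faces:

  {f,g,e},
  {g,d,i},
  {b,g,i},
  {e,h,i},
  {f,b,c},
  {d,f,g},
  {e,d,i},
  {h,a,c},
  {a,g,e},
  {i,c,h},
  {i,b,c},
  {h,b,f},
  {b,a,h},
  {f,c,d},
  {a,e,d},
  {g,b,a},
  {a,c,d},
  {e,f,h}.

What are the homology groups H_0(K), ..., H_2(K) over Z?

Fix the vertex order a < b < c < d < e < f < g < h < i and write every simplex with vertices in increasing order. Then dim K = 2 and the simplices of K are:

  0-simplices (9): a, b, c, d, e, f, g, h, i
  1-simplices (27): ab, ac, ad, ae, ag, ah, bc, bf, bg, bh, bi, cd, cf, ch, ci, de, df, dg, di, ef, eg, eh, ei, fg, fh, gi, hi
  2-simplices (18): abg, abh, acd, ach, ade, aeg, bcf, bci, bfh, bgi, cdf, chi, dei, dfg, dgi, efg, efh, ehi

giving chain groups C_0 ≅ Z^9, C_1 ≅ Z^27, C_2 ≅ Z^18.

The boundary map ∂_1: C_1 → C_0 sends each edge [p,q] (with p < q) to q − p. For instance
  ∂ch = h − c.
The resulting 9×27 matrix has rank 8, and its Smith normal form has invariant factors (1,1,1,1,1,1,1,1).

The boundary map ∂_2: C_2 → C_1 maps a triangle to the signed sum of its edges. For instance
  ∂ach = ch − ah + ac,
  ∂dei = ei − di + de.
As a 27×18 matrix over Z this has rank 18, with invariant factors (1,1,1,1,1,1,1,1,1,1,1,1,1,1,1,1,1,2).

Now H_k = ker ∂_k / im ∂_{k+1}, so:

  H_0: rank C_0 − rank ∂_1 = 9 − 8 = 1, and the invariant factors of ∂_1 are all 1, so H_0 = Z.
  H_1: rank ker ∂_1 − rank ∂_2 = (27 − 8) − 18 = 1, and ∂_2 has invariant factor 2 > 1, so H_1 = Z ⊕ Z/2Z.
  H_2: rank ker ∂_2 − rank ∂_3 = (18 − 18) − 0 = 0, and there is no ∂_3, so H_2 = 0.

H_0 ≅ Z,  H_1 ≅ Z ⊕ Z/2Z,  H_2 = 0.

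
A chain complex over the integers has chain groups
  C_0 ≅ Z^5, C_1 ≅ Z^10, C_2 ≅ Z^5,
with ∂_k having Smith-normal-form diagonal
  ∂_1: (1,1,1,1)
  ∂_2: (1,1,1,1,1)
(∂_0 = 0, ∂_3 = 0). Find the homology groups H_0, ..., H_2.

H_0 = Z,  H_1 = Z,  H_2 = 0.

H_0: b_0 = 5 − 0 − 4 = 1; torsion from ∂_1 factors > 1: none. So H_0 = Z.
H_1: b_1 = 10 − 4 − 5 = 1; torsion from ∂_2 factors > 1: none. So H_1 = Z.
H_2: b_2 = 5 − 5 − 0 = 0; torsion from ∂_3 factors > 1: none. So H_2 = 0.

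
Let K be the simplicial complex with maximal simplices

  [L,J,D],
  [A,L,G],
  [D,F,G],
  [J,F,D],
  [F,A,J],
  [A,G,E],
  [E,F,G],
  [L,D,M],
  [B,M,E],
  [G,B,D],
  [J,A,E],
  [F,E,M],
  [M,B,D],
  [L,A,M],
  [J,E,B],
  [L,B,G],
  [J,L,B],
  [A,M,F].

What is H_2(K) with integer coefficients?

H_2 = 0.

Take the total order A < B < D < E < F < G < J < L < M on the vertex set. Then K (dimension 2) consists of the simplices:

  0-simplices (9): A, B, D, E, F, G, J, L, M
  1-simplices (27): AE, AF, AG, AJ, AL, AM, BD, BE, BG, BJ, BL, BM, DF, DG, DJ, DL, DM, EF, EG, EJ, EM, FG, FJ, FM, GL, JL, LM
  2-simplices (18): AEG, AEJ, AFJ, AFM, AGL, ALM, BDG, BDM, BEJ, BEM, BGL, BJL, DFG, DFJ, DJL, DLM, EFG, EFM

so the chain groups are C_0 ≅ Z^9, C_1 ≅ Z^27, C_2 ≅ Z^18.

The boundary map ∂_1: C_1 → C_0 is given by ∂[p,q] = [q] − [p].
This gives a 9×27 integer matrix of rank 8; reducing to Smith normal form yields diagonal entries (1,1,1,1,1,1,1,1).

Boundary ∂_2: C_2 → C_1 maps a triangle to the signed sum of its edges. For instance
  ∂DFJ = FJ − DJ + DF,
  ∂BGL = GL − BL + BG.
As a 27×18 matrix over Z this has rank 18, with invariant factors (1,1,1,1,1,1,1,1,1,1,1,1,1,1,1,1,1,2).

Now H_k = ker ∂_k / im ∂_{k+1}, so:

  H_2: rank ker ∂_2 − rank ∂_3 = (18 − 18) − 0 = 0, and there is no ∂_3, so H_2 ≅ 0.

(K is a triangulation of the Klein bottle.)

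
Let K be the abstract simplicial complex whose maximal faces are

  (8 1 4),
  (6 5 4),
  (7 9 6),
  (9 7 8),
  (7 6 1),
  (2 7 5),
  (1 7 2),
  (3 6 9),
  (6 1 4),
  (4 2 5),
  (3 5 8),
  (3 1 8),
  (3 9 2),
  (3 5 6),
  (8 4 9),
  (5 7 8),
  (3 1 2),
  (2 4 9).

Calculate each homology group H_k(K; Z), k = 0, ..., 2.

K has 9 vertices, 27 edges, 18 triangles.
rank ∂_0 = 0, rank ∂_1 = 8 ⇒ b_0 = 9 − 0 − 8 = 1; all invariant factors of ∂_1 are 1 so no torsion. So H_0 ≅ Z.
rank ∂_1 = 8, rank ∂_2 = 17 ⇒ b_1 = 27 − 8 − 17 = 2; all invariant factors of ∂_2 are 1 so no torsion. So H_1 ≅ Z^2.
rank ∂_2 = 17, rank ∂_3 = 0 ⇒ b_2 = 18 − 17 − 0 = 1. So H_2 ≅ Z.

H_0 ≅ Z,  H_1 ≅ Z^2,  H_2 ≅ Z.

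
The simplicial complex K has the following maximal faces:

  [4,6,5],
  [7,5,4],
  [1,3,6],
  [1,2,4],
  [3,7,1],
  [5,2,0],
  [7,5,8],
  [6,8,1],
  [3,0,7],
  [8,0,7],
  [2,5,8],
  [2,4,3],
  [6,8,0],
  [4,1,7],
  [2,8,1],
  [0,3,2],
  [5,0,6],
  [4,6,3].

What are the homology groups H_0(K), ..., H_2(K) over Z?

Fix the vertex order 0 < 1 < 2 < 3 < 4 < 5 < 6 < 7 < 8 and write every simplex with vertices in increasing order. Then dim K = 2 and the simplices of K are:

  0-simplices (9): [0], [1], [2], [3], [4], [5], [6], [7], [8]
  1-simplices (27): (27 of them)
  2-simplices (18): [0,2,3], [0,2,5], [0,3,7], [0,5,6], [0,6,8], [0,7,8], [1,2,4], [1,2,8], [1,3,6], [1,3,7], [1,4,7], [1,6,8], [2,3,4], [2,5,8], [3,4,6], [4,5,6], [4,5,7], [5,7,8]

so the chain groups are C_0 ≅ Z^9, C_1 ≅ Z^27, C_2 ≅ Z^18.

The boundary map ∂_1: C_1 → C_0 maps an edge to its endpoints' difference, ∂[p,q] = q − p.
The 9×27 boundary matrix has rank 8 and Smith normal form diag(1,1,1,1,1,1,1,1).

The boundary map ∂_2: C_2 → C_1 sends each 2-simplex [p,q,r] to [q,r] − [p,r] + [p,q]. For instance
  ∂[1,4,7] = [4,7] − [1,7] + [1,4],
  ∂[0,2,5] = [2,5] − [0,5] + [0,2].
The resulting 27×18 matrix has rank 18, and its Smith normal form has invariant factors (1,1,1,1,1,1,1,1,1,1,1,1,1,1,1,1,1,2).

Reading off H_k = ker ∂_k / im ∂_{k+1}:

  H_0: rank C_0 − rank ∂_1 = 9 − 8 = 1, and the invariant factors of ∂_1 are all 1, so H_0 = Z.
  H_1: rank ker ∂_1 − rank ∂_2 = (27 − 8) − 18 = 1, and ∂_2 has invariant factor 2 > 1, so H_1 = Z ⊕ Z/2.
  H_2: rank ker ∂_2 − rank ∂_3 = (18 − 18) − 0 = 0, and there is no ∂_3, so H_2 = 0.

As a check, the Euler characteristic is 9 − 27 + 18 = 0, which agrees with 1 − 1 + 0 = 0.

H_0 ≅ Z,  H_1 ≅ Z ⊕ Z/2,  H_2 = 0.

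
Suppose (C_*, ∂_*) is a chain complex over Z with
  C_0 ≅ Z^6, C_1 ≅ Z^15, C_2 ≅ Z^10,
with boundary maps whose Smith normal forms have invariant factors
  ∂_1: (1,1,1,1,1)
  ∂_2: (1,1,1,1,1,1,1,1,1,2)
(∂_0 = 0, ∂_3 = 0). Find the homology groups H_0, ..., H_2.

H_0 ≅ Z,  H_1 ≅ Z/2Z,  H_2 = 0.

H_0: b_0 = 6 − 0 − 5 = 1; torsion from ∂_1 factors > 1: none. So H_0 ≅ Z.
H_1: b_1 = 15 − 5 − 10 = 0; torsion from ∂_2 factors > 1: [2]. So H_1 ≅ Z/2Z.
H_2: b_2 = 10 − 10 − 0 = 0; torsion from ∂_3 factors > 1: none. So H_2 ≅ 0.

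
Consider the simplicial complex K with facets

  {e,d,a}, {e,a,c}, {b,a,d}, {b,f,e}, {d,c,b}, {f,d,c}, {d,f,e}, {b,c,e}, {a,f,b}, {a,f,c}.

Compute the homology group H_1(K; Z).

H_1 = Z_2.

Fix the vertex order a < b < c < d < e < f and write every simplex with vertices in increasing order. Then dim K = 2 and the simplices of K are:

  0-simplices (6): a, b, c, d, e, f
  1-simplices (15): ab, ac, ad, ae, af, bc, bd, be, bf, cd, ce, cf, de, df, ef
  2-simplices (10): abd, abf, ace, acf, ade, bcd, bce, bef, cdf, def

so the chain groups are C_0 ≅ Z^6, C_1 ≅ Z^15, C_2 ≅ Z^10.

∂_1: C_1 → C_0 sends each edge [p,q] (with p < q) to q − p.
This gives a 6×15 integer matrix of rank 5; reducing to Smith normal form yields diagonal entries (1,1,1,1,1).

The boundary map ∂_2: C_2 → C_1 maps a triangle to the signed sum of its edges. For instance
  ∂cdf = df − cf + cd,
  ∂ade = de − ae + ad.
This gives a 15×10 integer matrix of rank 10; reducing to Smith normal form yields diagonal entries (1,1,1,1,1,1,1,1,1,2).

From H_k ≅ ker(∂_k) / im(∂_{k+1}) we obtain:

  H_1: rank ker ∂_1 − rank ∂_2 = (15 − 5) − 10 = 0, and ∂_2 has invariant factor 2 > 1, so H_1 = Z_2.

(K is a triangulation of the real projective plane RP^2.)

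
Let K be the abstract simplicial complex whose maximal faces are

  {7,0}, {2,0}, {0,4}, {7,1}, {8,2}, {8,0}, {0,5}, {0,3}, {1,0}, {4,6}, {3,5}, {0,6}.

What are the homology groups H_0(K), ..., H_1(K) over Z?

Fix the vertex order 0 < 1 < 2 < 3 < 4 < 5 < 6 < 7 < 8 and write every simplex with vertices in increasing order. Then dim K = 1 and the simplices of K are:

  0-simplices (9): [0], [1], [2], [3], [4], [5], [6], [7], [8]
  1-simplices (12): [0,1], [0,2], [0,3], [0,4], [0,5], [0,6], [0,7], [0,8], [1,7], [2,8], [3,5], [4,6]

giving chain groups C_0 ≅ Z^9, C_1 ≅ Z^12.

The boundary map ∂_1: C_1 → C_0 sends each edge [p,q] (with p < q) to q − p. For instance
  ∂[0,2] = [2] − [0].
As a 9×12 matrix over Z this has rank 8, with invariant factors (1,1,1,1,1,1,1,1).

Reading off H_k = ker ∂_k / im ∂_{k+1}:

  H_0: rank C_0 − rank ∂_1 = 9 − 8 = 1, and the invariant factors of ∂_1 are all 1, so H_0 ≅ Z.
  H_1: rank ker ∂_1 − rank ∂_2 = (12 − 8) − 0 = 4, and there is no ∂_2, so H_1 ≅ Z^4.

H_0 = Z,  H_1 = Z^4.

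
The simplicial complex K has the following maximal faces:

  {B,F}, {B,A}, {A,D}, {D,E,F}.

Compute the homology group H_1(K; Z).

Take the total order A < B < D < E < F on the vertex set. Then K (dimension 2) consists of the simplices:

  0-simplices (5): A, B, D, E, F
  1-simplices (6): AB, AD, BF, DE, DF, EF
  2-simplices (1): DEF

giving chain groups C_0 ≅ Z^5, C_1 ≅ Z^6, C_2 ≅ Z^1.

The boundary map ∂_1: C_1 → C_0 is given by ∂[p,q] = [q] − [p].
As a 5×6 matrix over Z this has rank 4, with invariant factors (1,1,1,1).

The boundary map ∂_2: C_2 → C_1 acts by ∂[p,q,r] = [q,r] − [p,r] + [p,q]. For instance
  ∂DEF = EF − DF + DE.
This gives a 6×1 integer matrix of rank 1; reducing to Smith normal form yields diagonal entries (1).

Reading off H_k = ker ∂_k / im ∂_{k+1}:

  H_1: rank ker ∂_1 − rank ∂_2 = (6 − 4) − 1 = 1, and the invariant factors of ∂_2 are all 1, so H_1 = Z.

H_1 = Z.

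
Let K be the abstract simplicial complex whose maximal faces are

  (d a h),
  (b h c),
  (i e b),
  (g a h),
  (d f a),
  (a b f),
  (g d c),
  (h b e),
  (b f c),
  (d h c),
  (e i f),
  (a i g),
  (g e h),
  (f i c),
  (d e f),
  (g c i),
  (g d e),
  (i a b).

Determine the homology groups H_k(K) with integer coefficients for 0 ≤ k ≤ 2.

Order the vertices as a < b < c < d < e < f < g < h < i. Listing each simplex with vertices in this order, K has dimension 2 with simplices:

  0-simplices (9): a, b, c, d, e, f, g, h, i
  1-simplices (27): ab, ad, af, ag, ah, ai, bc, be, bf, bh, bi, cd, cf, cg, ch, ci, de, df, dg, dh, ef, eg, eh, ei, fi, gh, gi
  2-simplices (18): abf, abi, adf, adh, agh, agi, bcf, bch, beh, bei, cdg, cdh, cfi, cgi, def, deg, efi, egh

Hence C_0 ≅ Z^9, C_1 ≅ Z^27, C_2 ≅ Z^18.

∂_1: C_1 → C_0 maps an edge to its endpoints' difference, ∂[p,q] = q − p.
The resulting 9×27 matrix has rank 8, and its Smith normal form has invariant factors (1,1,1,1,1,1,1,1).

The boundary map ∂_2: C_2 → C_1 acts by ∂[p,q,r] = [q,r] − [p,r] + [p,q]. For instance
  ∂agi = gi − ai + ag,
  ∂adf = df − af + ad.
This gives a 27×18 integer matrix of rank 18; reducing to Smith normal form yields diagonal entries (1,1,1,1,1,1,1,1,1,1,1,1,1,1,1,1,1,2).

From H_k ≅ ker(∂_k) / im(∂_{k+1}) we obtain:

  H_0: rank C_0 − rank ∂_1 = 9 − 8 = 1, and the invariant factors of ∂_1 are all 1, so H_0 = Z.
  H_1: rank ker ∂_1 − rank ∂_2 = (27 − 8) − 18 = 1, and ∂_2 has invariant factor 2 > 1, so H_1 = Z ⊕ Z/2Z.
  H_2: rank ker ∂_2 − rank ∂_3 = (18 − 18) − 0 = 0, and there is no ∂_3, so H_2 = 0.

(K is a triangulation of the Klein bottle.)

H_0 = Z,  H_1 = Z ⊕ Z/2Z,  H_2 = 0.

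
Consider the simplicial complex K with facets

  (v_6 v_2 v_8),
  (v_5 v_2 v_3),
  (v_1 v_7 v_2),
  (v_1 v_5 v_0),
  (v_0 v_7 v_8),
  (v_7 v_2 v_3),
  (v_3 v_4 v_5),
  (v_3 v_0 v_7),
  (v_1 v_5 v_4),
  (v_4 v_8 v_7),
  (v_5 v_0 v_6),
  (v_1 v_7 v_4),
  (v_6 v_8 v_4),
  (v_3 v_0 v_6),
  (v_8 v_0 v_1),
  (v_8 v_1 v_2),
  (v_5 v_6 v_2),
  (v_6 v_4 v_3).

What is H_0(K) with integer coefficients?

H_0 = Z.

Order the vertices as v_0 < v_1 < v_2 < v_3 < v_4 < v_5 < v_6 < v_7 < v_8. Listing each simplex with vertices in this order, K has dimension 2 with simplices:

  0-simplices (9): [v_0], [v_1], [v_2], [v_3], [v_4], [v_5], [v_6], [v_7], [v_8]
  1-simplices (27): (27 of them)
  2-simplices (18): (18 of them)

Hence C_0 ≅ Z^9, C_1 ≅ Z^27, C_2 ≅ Z^18.

The boundary map ∂_1: C_1 → C_0 maps an edge to its endpoints' difference, ∂[p,q] = q − p.
The resulting 9×27 matrix has rank 8, and its Smith normal form has invariant factors (1,1,1,1,1,1,1,1).

∂_2: C_2 → C_1 maps a triangle to the signed sum of its edges. For instance
  ∂[v_3,v_4,v_5] = [v_4,v_5] − [v_3,v_5] + [v_3,v_4],
  ∂[v_1,v_2,v_8] = [v_2,v_8] − [v_1,v_8] + [v_1,v_2].
As a 27×18 matrix over Z this has rank 18, with invariant factors (1,1,1,1,1,1,1,1,1,1,1,1,1,1,1,1,1,2).

Computing H_k = (kernel of ∂_k) / (image of ∂_{k+1}):

  H_0: rank C_0 − rank ∂_1 = 9 − 8 = 1, and the invariant factors of ∂_1 are all 1, so H_0 = Z.

(K is a triangulation of the Klein bottle.)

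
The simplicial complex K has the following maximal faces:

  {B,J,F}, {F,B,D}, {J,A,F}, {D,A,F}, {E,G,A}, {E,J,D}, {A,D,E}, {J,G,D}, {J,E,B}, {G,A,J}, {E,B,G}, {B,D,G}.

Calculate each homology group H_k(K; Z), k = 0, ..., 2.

H_0 = Z,  H_1 = Z/2Z,  H_2 = 0.

K has 7 vertices, 18 edges, 12 triangles.
rank ∂_0 = 0, rank ∂_1 = 6 ⇒ b_0 = 7 − 0 − 6 = 1; all invariant factors of ∂_1 are 1 so no torsion. So H_0 = Z.
rank ∂_1 = 6, rank ∂_2 = 12 ⇒ b_1 = 18 − 6 − 12 = 0; ∂_2 has invariant factor(s) [2] giving torsion. So H_1 = Z/2Z.
rank ∂_2 = 12, rank ∂_3 = 0 ⇒ b_2 = 12 − 12 − 0 = 0. So H_2 = 0.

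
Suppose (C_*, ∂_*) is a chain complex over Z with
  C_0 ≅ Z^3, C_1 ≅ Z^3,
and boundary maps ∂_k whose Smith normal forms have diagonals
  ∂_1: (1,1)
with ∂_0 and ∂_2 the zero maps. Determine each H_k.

H_0: b_0 = 3 − 0 − 2 = 1; torsion from ∂_1 factors > 1: none. So H_0 = Z.
H_1: b_1 = 3 − 2 − 0 = 1; torsion from ∂_2 factors > 1: none. So H_1 = Z.

H_0 = Z,  H_1 = Z.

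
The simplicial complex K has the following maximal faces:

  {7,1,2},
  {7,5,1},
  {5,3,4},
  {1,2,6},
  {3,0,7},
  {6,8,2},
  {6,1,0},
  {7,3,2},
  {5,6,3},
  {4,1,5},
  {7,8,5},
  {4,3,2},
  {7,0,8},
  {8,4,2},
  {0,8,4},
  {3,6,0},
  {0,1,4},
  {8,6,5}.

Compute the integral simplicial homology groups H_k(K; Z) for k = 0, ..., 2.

H_0 ≅ Z,  H_1 ≅ Z^2,  H_2 ≅ Z.

Fix the vertex order 0 < 1 < 2 < 3 < 4 < 5 < 6 < 7 < 8 and write every simplex with vertices in increasing order. Then dim K = 2 and the simplices of K are:

  0-simplices (9): [0], [1], [2], [3], [4], [5], [6], [7], [8]
  1-simplices (27): (27 of them)
  2-simplices (18): [0,1,4], [0,1,6], [0,3,6], [0,3,7], [0,4,8], [0,7,8], [1,2,6], [1,2,7], [1,4,5], [1,5,7], [2,3,4], [2,3,7], [2,4,8], [2,6,8], [3,4,5], [3,5,6], [5,6,8], [5,7,8]

so the chain groups are C_0 ≅ Z^9, C_1 ≅ Z^27, C_2 ≅ Z^18.

The boundary map ∂_1: C_1 → C_0 is given by ∂[p,q] = [q] − [p].
The 9×27 boundary matrix has rank 8 and Smith normal form diag(1,1,1,1,1,1,1,1).

Boundary ∂_2: C_2 → C_1 sends each 2-simplex [p,q,r] to [q,r] − [p,r] + [p,q]. For instance
  ∂[5,6,8] = [6,8] − [5,8] + [5,6],
  ∂[2,3,7] = [3,7] − [2,7] + [2,3].
As a 27×18 matrix over Z this has rank 17, with invariant factors (1,1,1,1,1,1,1,1,1,1,1,1,1,1,1,1,1).

Now H_k = ker ∂_k / im ∂_{k+1}, so:

  H_0: rank C_0 − rank ∂_1 = 9 − 8 = 1, and the invariant factors of ∂_1 are all 1, so H_0 ≅ Z.
  H_1: rank ker ∂_1 − rank ∂_2 = (27 − 8) − 17 = 2, and the invariant factors of ∂_2 are all 1, so H_1 ≅ Z^2.
  H_2: rank ker ∂_2 − rank ∂_3 = (18 − 17) − 0 = 1, and there is no ∂_3, so H_2 ≅ Z.

As a check, the Euler characteristic is 9 − 27 + 18 = 0, which agrees with 1 − 2 + 1 = 0.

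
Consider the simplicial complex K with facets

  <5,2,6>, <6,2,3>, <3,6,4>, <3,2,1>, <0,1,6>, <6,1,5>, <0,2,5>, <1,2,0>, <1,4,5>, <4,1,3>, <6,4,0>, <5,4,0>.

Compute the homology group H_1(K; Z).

H_1 = Z/2.

Fix the vertex order 0 < 1 < 2 < 3 < 4 < 5 < 6 and write every simplex with vertices in increasing order. Then dim K = 2 and the simplices of K are:

  0-simplices (7): [0], [1], [2], [3], [4], [5], [6]
  1-simplices (18): [0,1], [0,2], [0,4], [0,5], [0,6], [1,2], [1,3], [1,4], [1,5], [1,6], [2,3], [2,5], [2,6], [3,4], [3,6], [4,5], [4,6], [5,6]
  2-simplices (12): [0,1,2], [0,1,6], [0,2,5], [0,4,5], [0,4,6], [1,2,3], [1,3,4], [1,4,5], [1,5,6], [2,3,6], [2,5,6], [3,4,6]

giving chain groups C_0 ≅ Z^7, C_1 ≅ Z^18, C_2 ≅ Z^12.

∂_1: C_1 → C_0 maps an edge to its endpoints' difference, ∂[p,q] = q − p.
As a 7×18 matrix over Z this has rank 6, with invariant factors (1,1,1,1,1,1).

∂_2: C_2 → C_1 acts by ∂[p,q,r] = [q,r] − [p,r] + [p,q]. For instance
  ∂[1,3,4] = [3,4] − [1,4] + [1,3],
  ∂[1,2,3] = [2,3] − [1,3] + [1,2].
The resulting 18×12 matrix has rank 12, and its Smith normal form has invariant factors (1,1,1,1,1,1,1,1,1,1,1,2).

Reading off H_k = ker ∂_k / im ∂_{k+1}:

  H_1: rank ker ∂_1 − rank ∂_2 = (18 − 6) − 12 = 0, and ∂_2 has invariant factor 2 > 1, so H_1 = Z/2.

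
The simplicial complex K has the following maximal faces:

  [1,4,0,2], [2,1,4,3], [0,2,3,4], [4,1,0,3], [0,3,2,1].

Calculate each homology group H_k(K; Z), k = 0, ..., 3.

Take the total order 0 < 1 < 2 < 3 < 4 on the vertex set. Then K (dimension 3) consists of the simplices:

  0-simplices (5): [0], [1], [2], [3], [4]
  1-simplices (10): [0,1], [0,2], [0,3], [0,4], [1,2], [1,3], [1,4], [2,3], [2,4], [3,4]
  2-simplices (10): [0,1,2], [0,1,3], [0,1,4], [0,2,3], [0,2,4], [0,3,4], [1,2,3], [1,2,4], [1,3,4], [2,3,4]
  3-simplices (5): [0,1,2,3], [0,1,2,4], [0,1,3,4], [0,2,3,4], [1,2,3,4]

Hence C_0 ≅ Z^5, C_1 ≅ Z^10, C_2 ≅ Z^10, C_3 ≅ Z^5.

The boundary map ∂_1: C_1 → C_0 maps an edge to its endpoints' difference, ∂[p,q] = q − p. For instance
  ∂[2,4] = [4] − [2].
This gives a 5×10 integer matrix of rank 4; reducing to Smith normal form yields diagonal entries (1,1,1,1).

∂_2: C_2 → C_1 sends each 2-simplex [p,q,r] to [q,r] − [p,r] + [p,q]. For instance
  ∂[1,2,4] = [2,4] − [1,4] + [1,2],
  ∂[0,2,3] = [2,3] − [0,3] + [0,2].
As a 10×10 matrix over Z this has rank 6, with invariant factors (1,1,1,1,1,1).

The boundary map ∂_3: C_3 → C_2 sends each 3-simplex σ to the alternating sum Σ_i (−1)^i (σ with its i-th vertex removed). For instance
  ∂[1,2,3,4] = [2,3,4] − [1,3,4] + [1,2,4] − [1,2,3],
  ∂[0,1,2,4] = [1,2,4] − [0,2,4] + [0,1,4] − [0,1,2].
As a 10×5 matrix over Z this has rank 4, with invariant factors (1,1,1,1).

Reading off H_k = ker ∂_k / im ∂_{k+1}:

  H_0: rank C_0 − rank ∂_1 = 5 − 4 = 1, and the invariant factors of ∂_1 are all 1, so H_0 = Z.
  H_1: rank ker ∂_1 − rank ∂_2 = (10 − 4) − 6 = 0, and the invariant factors of ∂_2 are all 1, so H_1 = 0.
  H_2: rank ker ∂_2 − rank ∂_3 = (10 − 6) − 4 = 0, and the invariant factors of ∂_3 are all 1, so H_2 = 0.
  H_3: rank ker ∂_3 − rank ∂_4 = (5 − 4) − 0 = 1, and there is no ∂_4, so H_3 = Z.

H_0 = Z,  H_1 = 0,  H_2 = 0,  H_3 = Z.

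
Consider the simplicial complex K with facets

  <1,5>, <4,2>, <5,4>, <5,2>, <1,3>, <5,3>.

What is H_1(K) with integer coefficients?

H_1 = Z^2.

Fix the vertex order 1 < 2 < 3 < 4 < 5 and write every simplex with vertices in increasing order. Then dim K = 1 and the simplices of K are:

  0-simplices (5): [1], [2], [3], [4], [5]
  1-simplices (6): [1,3], [1,5], [2,4], [2,5], [3,5], [4,5]

so the chain groups are C_0 ≅ Z^5, C_1 ≅ Z^6.

∂_1: C_1 → C_0 is given by ∂[p,q] = [q] − [p]. For instance
  ∂[4,5] = [5] − [4].
The 5×6 boundary matrix has rank 4 and Smith normal form diag(1,1,1,1).

Computing H_k = (kernel of ∂_k) / (image of ∂_{k+1}):

  H_1: rank ker ∂_1 − rank ∂_2 = (6 − 4) − 0 = 2, and there is no ∂_2, so H_1 = Z^2.

(K is a triangulation of a wedge of 2 circles.)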